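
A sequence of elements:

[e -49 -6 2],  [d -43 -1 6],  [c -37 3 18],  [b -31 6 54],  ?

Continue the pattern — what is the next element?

[a -25 8 162]

Letter: letters move back 1 place in the alphabet; e, d, c, b → a.
Second slot: -49, -43, -37, -31 → -25 (+6 each step).
Third slot goes -6, -1, 3, 6 → 8 (differences are 5, 4, 3, … (decreasing by 1 each time)).
Fourth slot — ×3 each step: 2, 6, 18, 54 → 162.
So the next element is [a -25 8 162].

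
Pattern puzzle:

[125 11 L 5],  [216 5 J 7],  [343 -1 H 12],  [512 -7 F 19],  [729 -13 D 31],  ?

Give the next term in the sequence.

First component: perfect cubes: 5³, 6³, 7³, …, so 125, 216, 343, 512, 729 → 1000.
Second component: 11, 5, -1, -7, -13 → -19 (−6 each step).
Letter: L, J, H, F, D → B (letters move back 2 places in the alphabet).
Fourth component goes 5, 7, 12, 19, 31 → 50 (each term is the sum of the two before it).
Putting it together: [1000 -19 B 50].

[1000 -19 B 50]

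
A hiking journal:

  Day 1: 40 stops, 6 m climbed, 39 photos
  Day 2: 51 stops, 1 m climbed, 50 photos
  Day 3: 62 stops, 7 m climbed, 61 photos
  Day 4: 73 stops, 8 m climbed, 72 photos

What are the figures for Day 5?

84 stops, 15 m climbed, 83 photos

Stops — +11 each step: 40, 51, 62, 73 → 84.
M climbed: 6, 1, 7, 8 → 15 (each term is the sum of the two before it).
Photos: always 1 less than the stops, so 39, 50, 61, 72 → 83.
Combining the parts gives 84 stops, 15 m climbed, 83 photos.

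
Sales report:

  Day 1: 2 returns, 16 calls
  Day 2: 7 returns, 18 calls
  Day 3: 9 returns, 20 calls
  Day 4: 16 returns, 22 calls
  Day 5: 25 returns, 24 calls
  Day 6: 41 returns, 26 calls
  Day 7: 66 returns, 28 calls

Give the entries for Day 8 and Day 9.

Returns: 2, 7, 9, 16, 25, 41, 66 → 107 → 173 (each term is the sum of the two before it).
Calls: 16, 18, 20, 22, 24, 26, 28 → 30 → 32 (+2 each step).
So the next two lines are 107 returns, 30 calls and 173 returns, 32 calls.

107 returns, 30 calls; 173 returns, 32 calls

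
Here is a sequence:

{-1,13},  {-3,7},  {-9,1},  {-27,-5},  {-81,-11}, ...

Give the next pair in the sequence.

For the first part, ×3 each step: -1, -3, -9, -27, -81 → -243.
Second part: −6 each step, so 13, 7, 1, -5, -11 → -17.
Putting it together: {-243,-17}.

{-243,-17}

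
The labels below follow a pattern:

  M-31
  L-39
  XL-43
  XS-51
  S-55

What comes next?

M-63

For the size, runs through clothing sizes XS→XL: M, L, XL, XS, S → M.
Second component: alternating steps +8, +4, +8, +4, …, so 31, 39, 43, 51, 55 → 63.
So the next label is M-63.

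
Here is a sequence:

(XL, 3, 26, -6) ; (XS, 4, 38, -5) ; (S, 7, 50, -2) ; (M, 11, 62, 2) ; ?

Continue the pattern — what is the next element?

For the size, runs through clothing sizes XS→XL: XL, XS, S, M → L.
Second part: each term is the sum of the two before it; 3, 4, 7, 11 → 18.
Third part: 26, 38, 50, 62 → 74 (+12 each step).
For the fourth part, always 9 less than the second part: -6, -5, -2, 2 → 9.
So the next element is (L, 18, 74, 9).

(L, 18, 74, 9)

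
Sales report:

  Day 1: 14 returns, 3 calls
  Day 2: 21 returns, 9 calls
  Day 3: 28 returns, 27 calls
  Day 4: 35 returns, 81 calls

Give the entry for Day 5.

42 returns, 243 calls

For the returns, +7 each step: 14, 21, 28, 35 → 42.
Calls goes 3, 9, 27, 81 → 243 (×3 each step).
Putting it together: 42 returns, 243 calls.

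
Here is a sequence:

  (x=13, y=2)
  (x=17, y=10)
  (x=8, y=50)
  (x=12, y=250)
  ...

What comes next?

(x=3, y=1250)

X goes 13, 17, 8, 12 → 3 (alternating steps +4, −9, +4, −9, …).
Y: ×5 each step, so 2, 10, 50, 250 → 1250.
Combining the parts gives (x=3, y=1250).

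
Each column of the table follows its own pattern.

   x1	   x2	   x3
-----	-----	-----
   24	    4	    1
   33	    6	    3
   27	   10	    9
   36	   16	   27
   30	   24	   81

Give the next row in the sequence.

Column x1: alternating steps +9, −6, +9, −6, …, so 24, 33, 27, 36, 30 → 39.
Column x2 goes 4, 6, 10, 16, 24 → 34 (differences are 2, 4, 6, … (increasing by 2 each time)).
Column x3 goes 1, 3, 9, 27, 81 → 243 (×3 each step).
Putting it together: 39  34  243.

39  34  243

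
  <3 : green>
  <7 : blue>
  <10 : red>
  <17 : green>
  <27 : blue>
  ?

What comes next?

First value: 3, 7, 10, 17, 27 → 44 (each term is the sum of the two before it).
For the colour, repeats green → blue → red: green, blue, red, green, blue → red.
So the next pair is <44 : red>.

<44 : red>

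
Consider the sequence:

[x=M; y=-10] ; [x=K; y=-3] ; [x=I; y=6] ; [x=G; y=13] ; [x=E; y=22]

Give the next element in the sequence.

X — letters move back 2 places in the alphabet: M, K, I, G, E → C.
Y: alternating steps +7, +9, +7, +9, …, so -10, -3, 6, 13, 22 → 29.
So the next element is [x=C; y=29].

[x=C; y=29]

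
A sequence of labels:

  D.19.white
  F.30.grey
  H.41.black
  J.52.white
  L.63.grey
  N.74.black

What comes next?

P.85.white

Letter goes D, F, H, J, L, N → P (letters move forward 2 places in the alphabet).
Second component: +11 each step; 19, 30, 41, 52, 63, 74 → 85.
Shade: repeats white → grey → black; white, grey, black, white, grey, black → white.
Combining the parts gives P.85.white.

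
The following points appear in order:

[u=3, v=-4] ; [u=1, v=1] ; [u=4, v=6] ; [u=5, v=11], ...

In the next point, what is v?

16

V: +5 each step, so -4, 1, 6, 11 → 16.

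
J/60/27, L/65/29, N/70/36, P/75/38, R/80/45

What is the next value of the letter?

For the letter, letters move forward 2 places in the alphabet: J, L, N, P, R → T.

T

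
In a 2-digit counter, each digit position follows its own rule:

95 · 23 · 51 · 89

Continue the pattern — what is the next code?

First digit goes 9, 2, 5, 8 → 1 (+3 each step, mod 10).
Second digit: −2 each step, mod 10, so 5, 3, 1, 9 → 7.
Combining the parts gives 17.

17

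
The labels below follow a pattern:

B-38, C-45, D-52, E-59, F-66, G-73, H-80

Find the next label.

I-87

Letter goes B, C, D, E, F, G, H → I (letters move forward 1 place in the alphabet).
Second component: 38, 45, 52, 59, 66, 73, 80 → 87 (+7 each step).
Putting it together: I-87.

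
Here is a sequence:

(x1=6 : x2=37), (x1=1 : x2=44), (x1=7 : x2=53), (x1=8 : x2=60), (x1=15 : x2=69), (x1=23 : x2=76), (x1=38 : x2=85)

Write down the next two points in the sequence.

(x1=61 : x2=92), (x1=99 : x2=101)

X1: 6, 1, 7, 8, 15, 23, 38 → 61 → 99 (each term is the sum of the two before it).
X2 — alternating steps +7, +9, +7, +9, …: 37, 44, 53, 60, 69, 76, 85 → 92 → 101.
Putting the parts together: (x1=61 : x2=92) and then (x1=99 : x2=101).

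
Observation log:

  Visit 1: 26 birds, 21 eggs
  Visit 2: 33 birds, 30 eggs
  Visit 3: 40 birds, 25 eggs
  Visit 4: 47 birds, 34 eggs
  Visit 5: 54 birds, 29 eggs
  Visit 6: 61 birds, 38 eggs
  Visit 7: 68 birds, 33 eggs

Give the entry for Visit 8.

75 birds, 42 eggs

Birds: +7 each step; 26, 33, 40, 47, 54, 61, 68 → 75.
Eggs — alternating steps +9, −5, +9, −5, …: 21, 30, 25, 34, 29, 38, 33 → 42.
Putting it together: 75 birds, 42 eggs.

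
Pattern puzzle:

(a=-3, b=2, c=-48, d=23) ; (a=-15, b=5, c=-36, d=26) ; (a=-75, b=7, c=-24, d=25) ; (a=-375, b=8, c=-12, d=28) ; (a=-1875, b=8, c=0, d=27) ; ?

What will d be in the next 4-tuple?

30

For the d, alternating steps +3, −1, +3, −1, …: 23, 26, 25, 28, 27 → 30.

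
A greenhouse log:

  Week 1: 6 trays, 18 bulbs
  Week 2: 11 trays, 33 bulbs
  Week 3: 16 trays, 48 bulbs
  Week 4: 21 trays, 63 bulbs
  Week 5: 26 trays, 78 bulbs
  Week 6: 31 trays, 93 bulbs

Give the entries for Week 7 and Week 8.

For the trays, +5 each step: 6, 11, 16, 21, 26, 31 → 36 → 41.
Bulbs: always 3 × the trays, so 18, 33, 48, 63, 78, 93 → 108 → 123.
So the next two lines are 36 trays, 108 bulbs and 41 trays, 123 bulbs.

36 trays, 108 bulbs; 41 trays, 123 bulbs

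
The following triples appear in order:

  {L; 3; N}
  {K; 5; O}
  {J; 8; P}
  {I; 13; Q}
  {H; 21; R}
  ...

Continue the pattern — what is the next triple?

{G; 34; S}

First letter goes L, K, J, I, H → G (letters move back 1 place in the alphabet).
Second component: each term is the sum of the two before it; 3, 5, 8, 13, 21 → 34.
Second letter: N, O, P, Q, R → S (letters move forward 1 place in the alphabet).
Putting it together: {G; 34; S}.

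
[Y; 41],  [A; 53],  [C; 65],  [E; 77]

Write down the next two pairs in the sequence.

[G; 89], [I; 101]

Letter — letters move forward 2 places in the alphabet, wrapping Z→A: Y, A, C, E → G → I.
Second slot: +12 each step; 41, 53, 65, 77 → 89 → 101.
Putting the parts together: [G; 89] and then [I; 101].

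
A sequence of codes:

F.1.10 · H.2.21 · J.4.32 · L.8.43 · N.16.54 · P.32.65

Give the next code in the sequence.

Letter: letters move forward 2 places in the alphabet, so F, H, J, L, N, P → R.
Second component: ×2 each step; 1, 2, 4, 8, 16, 32 → 64.
Third component — +11 each step: 10, 21, 32, 43, 54, 65 → 76.
Combining the parts gives R.64.76.

R.64.76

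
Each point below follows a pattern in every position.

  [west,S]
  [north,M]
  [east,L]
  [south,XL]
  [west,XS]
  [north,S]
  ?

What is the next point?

[east,M]

Direction goes west, north, east, south, west, north → east (repeats west → north → east → south).
Size goes S, M, L, XL, XS, S → M (repeats S → M → L → XL → XS).
So the next point is [east,M].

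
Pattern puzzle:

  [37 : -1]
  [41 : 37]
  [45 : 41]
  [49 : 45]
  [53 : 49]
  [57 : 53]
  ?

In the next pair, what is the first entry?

First entry: 37, 41, 45, 49, 53, 57 → 61 (+4 each step).

61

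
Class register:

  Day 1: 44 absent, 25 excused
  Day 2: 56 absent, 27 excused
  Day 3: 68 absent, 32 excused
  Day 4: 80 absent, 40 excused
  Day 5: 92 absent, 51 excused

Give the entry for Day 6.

104 absent, 65 excused

For the absent, +12 each step: 44, 56, 68, 80, 92 → 104.
Excused goes 25, 27, 32, 40, 51 → 65 (differences are 2, 5, 8, … (increasing by 3 each time)).
So the next row is 104 absent, 65 excused.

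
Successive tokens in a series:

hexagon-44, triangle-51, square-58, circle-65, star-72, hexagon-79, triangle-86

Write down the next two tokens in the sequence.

For the shape, repeats hexagon → triangle → square → circle → star: hexagon, triangle, square, circle, star, hexagon, triangle → square → circle.
Second component goes 44, 51, 58, 65, 72, 79, 86 → 93 → 100 (+7 each step).
Putting the parts together: square-93 and then circle-100.

square-93, circle-100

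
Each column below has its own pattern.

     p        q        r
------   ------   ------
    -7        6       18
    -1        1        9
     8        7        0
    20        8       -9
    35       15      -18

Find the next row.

For the column p, differences are 6, 9, 12, … (increasing by 3 each time): -7, -1, 8, 20, 35 → 53.
Column q: each term is the sum of the two before it, so 6, 1, 7, 8, 15 → 23.
Column r goes 18, 9, 0, -9, -18 → -27 (−9 each step).
Putting it together: 53  23  -27.

53  23  -27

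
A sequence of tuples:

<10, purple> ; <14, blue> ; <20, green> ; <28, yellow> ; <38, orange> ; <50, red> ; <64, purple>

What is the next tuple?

<80, blue>

First entry — differences are 4, 6, 8, … (increasing by 2 each time): 10, 14, 20, 28, 38, 50, 64 → 80.
Colour — repeats purple → blue → green → yellow → orange → red: purple, blue, green, yellow, orange, red, purple → blue.
Combining the parts gives <80, blue>.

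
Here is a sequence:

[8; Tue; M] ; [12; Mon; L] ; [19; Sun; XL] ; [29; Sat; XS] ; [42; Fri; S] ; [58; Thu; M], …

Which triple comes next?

[77; Wed; L]

First coordinate: 8, 12, 19, 29, 42, 58 → 77 (differences are 4, 7, 10, … (increasing by 3 each time)).
Day: runs backward through the weekdays Mon→Sun; Tue, Mon, Sun, Sat, Fri, Thu → Wed.
Size: repeats M → L → XL → XS → S, so M, L, XL, XS, S, M → L.
So the next triple is [77; Wed; L].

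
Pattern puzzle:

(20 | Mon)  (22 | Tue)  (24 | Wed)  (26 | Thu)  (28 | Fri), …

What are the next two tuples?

For the first slot, +2 each step: 20, 22, 24, 26, 28 → 30 → 32.
Day goes Mon, Tue, Wed, Thu, Fri → Sat → Sun (runs through the weekdays Mon→Sun).
Putting the parts together: (30 | Sat) and then (32 | Sun).

(30 | Sat), (32 | Sun)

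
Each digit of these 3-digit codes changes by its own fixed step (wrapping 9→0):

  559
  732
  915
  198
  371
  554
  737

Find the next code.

910

First digit: +2 each step, mod 10; 5, 7, 9, 1, 3, 5, 7 → 9.
Second digit — −2 each step, mod 10: 5, 3, 1, 9, 7, 5, 3 → 1.
Third digit: +3 each step, mod 10; 9, 2, 5, 8, 1, 4, 7 → 0.
Combining the parts gives 910.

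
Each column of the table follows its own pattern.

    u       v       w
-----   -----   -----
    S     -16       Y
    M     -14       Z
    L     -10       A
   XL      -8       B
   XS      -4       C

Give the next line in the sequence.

S  -2  D

For the column u, runs through clothing sizes XS→XL: S, M, L, XL, XS → S.
Column v: -16, -14, -10, -8, -4 → -2 (alternating steps +2, +4, +2, +4, …).
Column w goes Y, Z, A, B, C → D (letters move forward 1 place in the alphabet, wrapping Z→A).
Putting it together: S  -2  D.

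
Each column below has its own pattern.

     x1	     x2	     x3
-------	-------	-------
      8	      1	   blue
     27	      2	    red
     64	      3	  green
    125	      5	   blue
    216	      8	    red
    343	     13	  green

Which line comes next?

Column x1: perfect cubes: 2³, 3³, 4³, …; 8, 27, 64, 125, 216, 343 → 512.
Column x2: each term is the sum of the two before it; 1, 2, 3, 5, 8, 13 → 21.
Column x3 goes blue, red, green, blue, red, green → blue (repeats blue → red → green).
Combining the parts gives 512  21  blue.

512  21  blue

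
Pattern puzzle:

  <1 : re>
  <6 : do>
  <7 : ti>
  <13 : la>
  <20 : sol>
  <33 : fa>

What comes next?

<53 : mi>

First value — each term is the sum of the two before it: 1, 6, 7, 13, 20, 33 → 53.
For the note, runs backward through the solfège scale do→ti: re, do, ti, la, sol, fa → mi.
Combining the parts gives <53 : mi>.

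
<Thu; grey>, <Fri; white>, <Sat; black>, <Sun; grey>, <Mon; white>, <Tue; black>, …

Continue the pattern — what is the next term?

<Wed; grey>

For the day, runs through the weekdays Mon→Sun: Thu, Fri, Sat, Sun, Mon, Tue → Wed.
Shade: repeats grey → white → black; grey, white, black, grey, white, black → grey.
So the next term is <Wed; grey>.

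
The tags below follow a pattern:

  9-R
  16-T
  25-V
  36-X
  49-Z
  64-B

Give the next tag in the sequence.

First component: 9, 16, 25, 36, 49, 64 → 81 (perfect squares: 3², 4², 5², …).
Letter: letters move forward 2 places in the alphabet, wrapping Z→A, so R, T, V, X, Z, B → D.
Combining the parts gives 81-D.

81-D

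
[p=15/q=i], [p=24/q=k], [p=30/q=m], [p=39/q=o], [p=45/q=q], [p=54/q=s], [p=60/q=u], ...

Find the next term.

P: alternating steps +9, +6, +9, +6, …, so 15, 24, 30, 39, 45, 54, 60 → 69.
Q — letters move forward 2 places in the alphabet: i, k, m, o, q, s, u → w.
Combining the parts gives [p=69/q=w].

[p=69/q=w]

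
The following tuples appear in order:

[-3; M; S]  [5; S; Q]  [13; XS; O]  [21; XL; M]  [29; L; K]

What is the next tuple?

First entry goes -3, 5, 13, 21, 29 → 37 (+8 each step).
For the size, runs backward through clothing sizes XS→XL: M, S, XS, XL, L → M.
Letter: letters move back 2 places in the alphabet, so S, Q, O, M, K → I.
Putting it together: [37; M; I].

[37; M; I]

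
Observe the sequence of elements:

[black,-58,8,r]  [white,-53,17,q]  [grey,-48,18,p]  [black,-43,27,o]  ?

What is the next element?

[white,-38,28,n]

Shade: repeats black → white → grey, so black, white, grey, black → white.
Second entry — +5 each step: -58, -53, -48, -43 → -38.
For the third entry, alternating steps +9, +1, +9, +1, …: 8, 17, 18, 27 → 28.
For the letter, letters move back 1 place in the alphabet: r, q, p, o → n.
Putting it together: [white,-38,28,n].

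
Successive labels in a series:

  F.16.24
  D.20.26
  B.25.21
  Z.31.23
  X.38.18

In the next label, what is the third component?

20

Third component: 24, 26, 21, 23, 18 → 20 (alternating steps +2, −5, +2, −5, …).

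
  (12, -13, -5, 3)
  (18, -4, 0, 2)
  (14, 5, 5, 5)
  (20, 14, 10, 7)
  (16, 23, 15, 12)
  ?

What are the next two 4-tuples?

First value: 12, 18, 14, 20, 16 → 22 → 18 (alternating steps +6, −4, +6, −4, …).
Second value: -13, -4, 5, 14, 23 → 32 → 41 (+9 each step).
For the third value, +5 each step: -5, 0, 5, 10, 15 → 20 → 25.
Fourth value — each term is the sum of the two before it: 3, 2, 5, 7, 12 → 19 → 31.
So the next two 4-tuples are (22, 32, 20, 19) and (18, 41, 25, 31).

(22, 32, 20, 19), (18, 41, 25, 31)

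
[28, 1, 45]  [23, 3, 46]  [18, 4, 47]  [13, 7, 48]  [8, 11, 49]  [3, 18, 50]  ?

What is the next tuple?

For the first part, −5 each step: 28, 23, 18, 13, 8, 3 → -2.
Second part — each term is the sum of the two before it: 1, 3, 4, 7, 11, 18 → 29.
Third part goes 45, 46, 47, 48, 49, 50 → 51 (+1 each step).
So the next tuple is [-2, 29, 51].

[-2, 29, 51]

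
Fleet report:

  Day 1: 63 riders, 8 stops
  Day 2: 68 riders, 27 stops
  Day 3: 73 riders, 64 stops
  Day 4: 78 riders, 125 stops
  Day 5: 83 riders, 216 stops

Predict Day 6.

Riders goes 63, 68, 73, 78, 83 → 88 (+5 each step).
Stops: perfect cubes: 2³, 3³, 4³, …, so 8, 27, 64, 125, 216 → 343.
Combining the parts gives 88 riders, 343 stops.

88 riders, 343 stops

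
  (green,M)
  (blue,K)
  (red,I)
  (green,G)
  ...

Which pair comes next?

(blue,E)

Colour: repeats green → blue → red; green, blue, red, green → blue.
Letter goes M, K, I, G → E (letters move back 2 places in the alphabet).
Combining the parts gives (blue,E).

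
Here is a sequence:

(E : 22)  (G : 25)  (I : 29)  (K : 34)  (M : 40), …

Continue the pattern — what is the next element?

Letter: E, G, I, K, M → O (letters move forward 2 places in the alphabet).
For the second entry, differences are 3, 4, 5, … (increasing by 1 each time): 22, 25, 29, 34, 40 → 47.
So the next element is (O : 47).

(O : 47)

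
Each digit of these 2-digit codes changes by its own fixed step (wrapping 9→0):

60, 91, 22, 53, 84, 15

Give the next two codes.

First digit — +3 each step, mod 10: 6, 9, 2, 5, 8, 1 → 4 → 7.
Second digit: 0, 1, 2, 3, 4, 5 → 6 → 7 (+1 each step, mod 10).
So the next two codes are 46 and 77.

46, 77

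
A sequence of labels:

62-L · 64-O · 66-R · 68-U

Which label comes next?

70-X

First component: 62, 64, 66, 68 → 70 (+2 each step).
Letter goes L, O, R, U → X (letters move forward 3 places in the alphabet).
So the next label is 70-X.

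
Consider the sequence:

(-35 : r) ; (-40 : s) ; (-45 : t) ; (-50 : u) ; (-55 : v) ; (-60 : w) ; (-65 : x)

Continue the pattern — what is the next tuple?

(-70 : y)

First coordinate: −5 each step, so -35, -40, -45, -50, -55, -60, -65 → -70.
Letter goes r, s, t, u, v, w, x → y (letters move forward 1 place in the alphabet).
Combining the parts gives (-70 : y).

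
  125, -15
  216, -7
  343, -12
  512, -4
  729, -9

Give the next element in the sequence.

1000, -1

First component: 125, 216, 343, 512, 729 → 1000 (perfect cubes: 5³, 6³, 7³, …).
Second component: -15, -7, -12, -4, -9 → -1 (alternating steps +8, −5, +8, −5, …).
Combining the parts gives 1000, -1.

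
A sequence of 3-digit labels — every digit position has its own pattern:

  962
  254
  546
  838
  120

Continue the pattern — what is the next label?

412

First digit goes 9, 2, 5, 8, 1 → 4 (+3 each step, mod 10).
Second digit: −1 each step, mod 10, so 6, 5, 4, 3, 2 → 1.
Third digit — +2 each step, mod 10: 2, 4, 6, 8, 0 → 2.
So the next label is 412.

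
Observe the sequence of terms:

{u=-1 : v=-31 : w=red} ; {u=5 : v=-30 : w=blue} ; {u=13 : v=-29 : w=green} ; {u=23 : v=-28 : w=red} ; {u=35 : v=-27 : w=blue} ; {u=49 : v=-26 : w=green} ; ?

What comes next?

{u=65 : v=-25 : w=red}

For the u, differences are 6, 8, 10, … (increasing by 2 each time): -1, 5, 13, 23, 35, 49 → 65.
V goes -31, -30, -29, -28, -27, -26 → -25 (+1 each step).
W goes red, blue, green, red, blue, green → red (repeats red → blue → green).
So the next term is {u=65 : v=-25 : w=red}.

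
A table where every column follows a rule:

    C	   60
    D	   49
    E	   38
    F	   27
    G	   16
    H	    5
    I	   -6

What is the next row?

Letter: C, D, E, F, G, H, I → J (letters move forward 1 place in the alphabet).
Second component: −11 each step, so 60, 49, 38, 27, 16, 5, -6 → -17.
Combining the parts gives J  -17.

J  -17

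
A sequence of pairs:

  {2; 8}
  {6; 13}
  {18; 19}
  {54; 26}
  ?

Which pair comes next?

{162; 34}

First value: ×3 each step; 2, 6, 18, 54 → 162.
Second value goes 8, 13, 19, 26 → 34 (differences are 5, 6, 7, … (increasing by 1 each time)).
Putting it together: {162; 34}.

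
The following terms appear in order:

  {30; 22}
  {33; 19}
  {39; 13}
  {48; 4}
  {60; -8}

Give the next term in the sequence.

First part goes 30, 33, 39, 48, 60 → 75 (differences are 3, 6, 9, … (increasing by 3 each time)).
Second part: together with the first part always sums to 52; 22, 19, 13, 4, -8 → -23.
Putting it together: {75; -23}.

{75; -23}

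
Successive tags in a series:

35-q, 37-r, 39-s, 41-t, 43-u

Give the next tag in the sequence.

45-v

First component goes 35, 37, 39, 41, 43 → 45 (+2 each step).
Letter: q, r, s, t, u → v (letters move forward 1 place in the alphabet).
So the next tag is 45-v.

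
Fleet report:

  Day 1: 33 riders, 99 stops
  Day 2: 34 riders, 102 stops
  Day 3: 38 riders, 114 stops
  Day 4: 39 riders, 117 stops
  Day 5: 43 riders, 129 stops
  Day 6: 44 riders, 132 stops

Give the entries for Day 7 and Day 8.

48 riders, 144 stops; 49 riders, 147 stops

Riders — alternating steps +1, +4, +1, +4, …: 33, 34, 38, 39, 43, 44 → 48 → 49.
Stops: 99, 102, 114, 117, 129, 132 → 144 → 147 (always 3 × the riders).
Putting the parts together: 48 riders, 144 stops and then 49 riders, 147 stops.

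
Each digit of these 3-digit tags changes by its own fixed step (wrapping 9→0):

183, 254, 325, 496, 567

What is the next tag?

638

First digit — +1 each step, mod 10: 1, 2, 3, 4, 5 → 6.
For the second digit, −3 each step, mod 10: 8, 5, 2, 9, 6 → 3.
Third digit goes 3, 4, 5, 6, 7 → 8 (+1 each step, mod 10).
Combining the parts gives 638.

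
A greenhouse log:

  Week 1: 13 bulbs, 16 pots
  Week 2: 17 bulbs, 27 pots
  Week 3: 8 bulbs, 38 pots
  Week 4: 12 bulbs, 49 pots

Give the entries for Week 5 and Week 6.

3 bulbs, 60 pots; 7 bulbs, 71 pots

Bulbs: alternating steps +4, −9, +4, −9, …, so 13, 17, 8, 12 → 3 → 7.
Pots goes 16, 27, 38, 49 → 60 → 71 (+11 each step).
Putting the parts together: 3 bulbs, 60 pots and then 7 bulbs, 71 pots.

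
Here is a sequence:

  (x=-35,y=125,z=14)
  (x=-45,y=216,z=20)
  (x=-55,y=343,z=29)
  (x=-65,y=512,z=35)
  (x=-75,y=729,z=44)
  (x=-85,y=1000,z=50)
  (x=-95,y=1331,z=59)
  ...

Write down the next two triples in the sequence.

For the x, −10 each step: -35, -45, -55, -65, -75, -85, -95 → -105 → -115.
Y: 125, 216, 343, 512, 729, 1000, 1331 → 1728 → 2197 (perfect cubes: 5³, 6³, 7³, …).
Z: alternating steps +6, +9, +6, +9, …, so 14, 20, 29, 35, 44, 50, 59 → 65 → 74.
Putting the parts together: (x=-105,y=1728,z=65) and then (x=-115,y=2197,z=74).

(x=-105,y=1728,z=65), (x=-115,y=2197,z=74)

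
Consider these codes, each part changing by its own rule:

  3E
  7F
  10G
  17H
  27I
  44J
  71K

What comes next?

115L

First component — each term is the sum of the two before it: 3, 7, 10, 17, 27, 44, 71 → 115.
Letter: E, F, G, H, I, J, K → L (letters move forward 1 place in the alphabet).
Combining the parts gives 115L.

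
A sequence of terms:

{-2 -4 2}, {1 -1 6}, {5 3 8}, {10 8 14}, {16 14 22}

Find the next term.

{23 21 36}

First part: differences are 3, 4, 5, … (increasing by 1 each time), so -2, 1, 5, 10, 16 → 23.
For the second part, differences are 3, 4, 5, … (increasing by 1 each time): -4, -1, 3, 8, 14 → 21.
Third part — each term is the sum of the two before it: 2, 6, 8, 14, 22 → 36.
Combining the parts gives {23 21 36}.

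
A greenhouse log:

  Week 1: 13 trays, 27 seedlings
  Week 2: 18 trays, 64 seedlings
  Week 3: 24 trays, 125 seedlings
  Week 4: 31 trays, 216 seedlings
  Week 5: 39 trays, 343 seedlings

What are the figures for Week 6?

For the trays, differences are 5, 6, 7, … (increasing by 1 each time): 13, 18, 24, 31, 39 → 48.
Seedlings goes 27, 64, 125, 216, 343 → 512 (perfect cubes: 3³, 4³, 5³, …).
Combining the parts gives 48 trays, 512 seedlings.

48 trays, 512 seedlings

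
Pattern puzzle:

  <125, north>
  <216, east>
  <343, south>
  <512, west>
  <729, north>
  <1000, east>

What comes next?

First value — perfect cubes: 5³, 6³, 7³, …: 125, 216, 343, 512, 729, 1000 → 1331.
Direction: repeats north → east → south → west; north, east, south, west, north, east → south.
Combining the parts gives <1331, south>.

<1331, south>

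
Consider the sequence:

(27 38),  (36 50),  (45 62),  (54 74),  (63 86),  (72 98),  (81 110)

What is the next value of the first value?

First value: +9 each step; 27, 36, 45, 54, 63, 72, 81 → 90.

90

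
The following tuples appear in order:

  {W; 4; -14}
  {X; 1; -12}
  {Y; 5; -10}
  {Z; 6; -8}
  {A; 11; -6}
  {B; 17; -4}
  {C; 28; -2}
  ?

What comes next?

{D; 45; 0}

Letter: letters move forward 1 place in the alphabet, wrapping Z→A; W, X, Y, Z, A, B, C → D.
Second value goes 4, 1, 5, 6, 11, 17, 28 → 45 (each term is the sum of the two before it).
Third value goes -14, -12, -10, -8, -6, -4, -2 → 0 (+2 each step).
Combining the parts gives {D; 45; 0}.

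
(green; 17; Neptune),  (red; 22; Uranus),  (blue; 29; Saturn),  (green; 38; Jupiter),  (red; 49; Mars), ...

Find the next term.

(blue; 62; Earth)

Colour — repeats green → red → blue: green, red, blue, green, red → blue.
Second component: differences are 5, 7, 9, … (increasing by 2 each time); 17, 22, 29, 38, 49 → 62.
Planet — runs backward through the planets Mercury→Neptune: Neptune, Uranus, Saturn, Jupiter, Mars → Earth.
So the next term is (blue; 62; Earth).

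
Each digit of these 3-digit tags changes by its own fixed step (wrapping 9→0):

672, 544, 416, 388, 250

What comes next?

122

First digit: 6, 5, 4, 3, 2 → 1 (−1 each step, mod 10).
Second digit goes 7, 4, 1, 8, 5 → 2 (−3 each step, mod 10).
For the third digit, +2 each step, mod 10: 2, 4, 6, 8, 0 → 2.
Combining the parts gives 122.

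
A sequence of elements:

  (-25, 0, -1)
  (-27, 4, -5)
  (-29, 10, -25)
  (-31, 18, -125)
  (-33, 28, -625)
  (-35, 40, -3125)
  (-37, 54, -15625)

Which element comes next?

First slot: −2 each step; -25, -27, -29, -31, -33, -35, -37 → -39.
Second slot — differences are 4, 6, 8, … (increasing by 2 each time): 0, 4, 10, 18, 28, 40, 54 → 70.
Third slot: -1, -5, -25, -125, -625, -3125, -15625 → -78125 (×5 each step).
So the next element is (-39, 70, -78125).

(-39, 70, -78125)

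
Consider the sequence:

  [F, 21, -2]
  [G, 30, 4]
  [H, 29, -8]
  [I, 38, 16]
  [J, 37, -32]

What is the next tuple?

[K, 46, 64]

Letter goes F, G, H, I, J → K (letters move forward 1 place in the alphabet).
Second value: 21, 30, 29, 38, 37 → 46 (alternating steps +9, −1, +9, −1, …).
Third value: ×(-2) each step; -2, 4, -8, 16, -32 → 64.
Putting it together: [K, 46, 64].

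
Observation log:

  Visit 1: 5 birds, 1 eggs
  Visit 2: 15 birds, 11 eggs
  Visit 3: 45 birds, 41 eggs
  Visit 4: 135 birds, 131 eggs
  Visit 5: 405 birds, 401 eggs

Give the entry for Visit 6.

Birds: 5, 15, 45, 135, 405 → 1215 (×3 each step).
For the eggs, always 4 less than the birds: 1, 11, 41, 131, 401 → 1211.
Putting it together: 1215 birds, 1211 eggs.

1215 birds, 1211 eggs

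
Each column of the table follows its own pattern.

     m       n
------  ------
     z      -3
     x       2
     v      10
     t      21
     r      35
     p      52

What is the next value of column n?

Column m — letters move back 2 places in the alphabet: z, x, v, t, r, p → n.
Column n goes -3, 2, 10, 21, 35, 52 → 72 (differences are 5, 8, 11, … (increasing by 3 each time)).

72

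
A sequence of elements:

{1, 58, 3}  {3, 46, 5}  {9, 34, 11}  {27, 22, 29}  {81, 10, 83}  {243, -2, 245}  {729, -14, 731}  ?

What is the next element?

First slot: ×3 each step, so 1, 3, 9, 27, 81, 243, 729 → 2187.
Second slot: 58, 46, 34, 22, 10, -2, -14 → -26 (−12 each step).
Third slot goes 3, 5, 11, 29, 83, 245, 731 → 2189 (always 2 more than the first slot).
Combining the parts gives {2187, -26, 2189}.

{2187, -26, 2189}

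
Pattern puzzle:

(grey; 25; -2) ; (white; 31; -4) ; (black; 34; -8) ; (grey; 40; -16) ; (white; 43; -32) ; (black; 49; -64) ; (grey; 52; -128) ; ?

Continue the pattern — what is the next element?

(white; 58; -256)

Shade: repeats grey → white → black; grey, white, black, grey, white, black, grey → white.
Second entry — alternating steps +6, +3, +6, +3, …: 25, 31, 34, 40, 43, 49, 52 → 58.
Third entry: ×2 each step; -2, -4, -8, -16, -32, -64, -128 → -256.
Putting it together: (white; 58; -256).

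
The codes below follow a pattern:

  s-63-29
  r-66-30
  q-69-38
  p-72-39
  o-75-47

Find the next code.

n-78-48

Letter: letters move back 1 place in the alphabet; s, r, q, p, o → n.
Second component goes 63, 66, 69, 72, 75 → 78 (+3 each step).
Third component: alternating steps +1, +8, +1, +8, …; 29, 30, 38, 39, 47 → 48.
So the next code is n-78-48.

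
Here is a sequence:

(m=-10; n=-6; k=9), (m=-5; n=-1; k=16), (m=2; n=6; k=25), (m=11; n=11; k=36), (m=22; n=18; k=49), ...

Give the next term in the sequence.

M: differences are 5, 7, 9, … (increasing by 2 each time); -10, -5, 2, 11, 22 → 35.
N: alternating steps +5, +7, +5, +7, …, so -6, -1, 6, 11, 18 → 23.
K — perfect squares: 3², 4², 5², …: 9, 16, 25, 36, 49 → 64.
Putting it together: (m=35; n=23; k=64).

(m=35; n=23; k=64)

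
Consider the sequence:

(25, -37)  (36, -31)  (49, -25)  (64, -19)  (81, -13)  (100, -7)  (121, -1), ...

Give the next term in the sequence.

(144, 5)

First entry — perfect squares: 5², 6², 7², …: 25, 36, 49, 64, 81, 100, 121 → 144.
Second entry: +6 each step, so -37, -31, -25, -19, -13, -7, -1 → 5.
Putting it together: (144, 5).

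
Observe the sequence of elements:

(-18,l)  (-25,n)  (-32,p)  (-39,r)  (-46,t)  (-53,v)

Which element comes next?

For the first entry, −7 each step: -18, -25, -32, -39, -46, -53 → -60.
Letter: l, n, p, r, t, v → x (letters move forward 2 places in the alphabet).
Putting it together: (-60,x).

(-60,x)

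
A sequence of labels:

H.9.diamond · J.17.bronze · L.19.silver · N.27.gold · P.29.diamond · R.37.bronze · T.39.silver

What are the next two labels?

Letter: letters move forward 2 places in the alphabet; H, J, L, N, P, R, T → V → X.
Second component: 9, 17, 19, 27, 29, 37, 39 → 47 → 49 (alternating steps +8, +2, +8, +2, …).
Rank — repeats diamond → bronze → silver → gold: diamond, bronze, silver, gold, diamond, bronze, silver → gold → diamond.
So the next two labels are V.47.gold and X.49.diamond.

V.47.gold, X.49.diamond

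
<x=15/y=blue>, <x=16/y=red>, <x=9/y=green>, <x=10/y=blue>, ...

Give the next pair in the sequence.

X: 15, 16, 9, 10 → 3 (alternating steps +1, −7, +1, −7, …).
Y — repeats blue → red → green: blue, red, green, blue → red.
Putting it together: <x=3/y=red>.

<x=3/y=red>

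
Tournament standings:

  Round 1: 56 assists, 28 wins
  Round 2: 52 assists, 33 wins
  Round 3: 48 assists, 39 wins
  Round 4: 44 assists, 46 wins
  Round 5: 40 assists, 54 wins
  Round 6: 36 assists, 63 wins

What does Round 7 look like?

Assists goes 56, 52, 48, 44, 40, 36 → 32 (−4 each step).
Wins: 28, 33, 39, 46, 54, 63 → 73 (differences are 5, 6, 7, … (increasing by 1 each time)).
Combining the parts gives 32 assists, 73 wins.

32 assists, 73 wins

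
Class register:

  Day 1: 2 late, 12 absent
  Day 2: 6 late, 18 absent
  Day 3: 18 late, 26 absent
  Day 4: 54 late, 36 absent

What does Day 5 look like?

Late: 2, 6, 18, 54 → 162 (×3 each step).
For the absent, differences are 6, 8, 10, … (increasing by 2 each time): 12, 18, 26, 36 → 48.
Putting it together: 162 late, 48 absent.

162 late, 48 absent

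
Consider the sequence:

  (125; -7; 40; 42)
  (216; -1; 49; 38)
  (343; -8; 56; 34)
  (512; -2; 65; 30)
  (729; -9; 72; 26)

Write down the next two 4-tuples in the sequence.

(1000; -3; 81; 22), (1331; -10; 88; 18)

First component: perfect cubes: 5³, 6³, 7³, …; 125, 216, 343, 512, 729 → 1000 → 1331.
Second component — alternating steps +6, −7, +6, −7, …: -7, -1, -8, -2, -9 → -3 → -10.
Third component: 40, 49, 56, 65, 72 → 81 → 88 (alternating steps +9, +7, +9, +7, …).
Fourth component: −4 each step; 42, 38, 34, 30, 26 → 22 → 18.
So the next two 4-tuples are (1000; -3; 81; 22) and (1331; -10; 88; 18).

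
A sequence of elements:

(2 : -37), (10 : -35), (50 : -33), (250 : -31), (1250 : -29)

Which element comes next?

(6250 : -27)

First component: ×5 each step, so 2, 10, 50, 250, 1250 → 6250.
Second component: +2 each step, so -37, -35, -33, -31, -29 → -27.
Combining the parts gives (6250 : -27).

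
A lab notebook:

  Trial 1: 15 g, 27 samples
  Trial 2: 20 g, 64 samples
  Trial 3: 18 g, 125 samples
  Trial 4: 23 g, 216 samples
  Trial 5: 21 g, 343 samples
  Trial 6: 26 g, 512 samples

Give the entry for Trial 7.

G — alternating steps +5, −2, +5, −2, …: 15, 20, 18, 23, 21, 26 → 24.
Samples: 27, 64, 125, 216, 343, 512 → 729 (perfect cubes: 3³, 4³, 5³, …).
So the next row is 24 g, 729 samples.

24 g, 729 samples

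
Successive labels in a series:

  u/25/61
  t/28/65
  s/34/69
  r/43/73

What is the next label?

q/55/77

Letter: letters move back 1 place in the alphabet, so u, t, s, r → q.
Second component: differences are 3, 6, 9, … (increasing by 3 each time); 25, 28, 34, 43 → 55.
For the third component, +4 each step: 61, 65, 69, 73 → 77.
Putting it together: q/55/77.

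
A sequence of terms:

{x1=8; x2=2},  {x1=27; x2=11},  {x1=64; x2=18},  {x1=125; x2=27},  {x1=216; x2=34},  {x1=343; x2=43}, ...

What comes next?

X1 goes 8, 27, 64, 125, 216, 343 → 512 (perfect cubes: 2³, 3³, 4³, …).
X2 — alternating steps +9, +7, +9, +7, …: 2, 11, 18, 27, 34, 43 → 50.
Putting it together: {x1=512; x2=50}.

{x1=512; x2=50}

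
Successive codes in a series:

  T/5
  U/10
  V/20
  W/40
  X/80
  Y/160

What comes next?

Letter: letters move forward 1 place in the alphabet, so T, U, V, W, X, Y → Z.
Second component: ×2 each step, so 5, 10, 20, 40, 80, 160 → 320.
Combining the parts gives Z/320.

Z/320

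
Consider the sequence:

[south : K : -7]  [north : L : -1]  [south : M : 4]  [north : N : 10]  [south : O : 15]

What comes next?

Direction: south, north, south, north, south → north (alternates south ↔ north).
Letter — letters move forward 1 place in the alphabet: K, L, M, N, O → P.
For the third entry, alternating steps +6, +5, +6, +5, …: -7, -1, 4, 10, 15 → 21.
Combining the parts gives [north : P : 21].

[north : P : 21]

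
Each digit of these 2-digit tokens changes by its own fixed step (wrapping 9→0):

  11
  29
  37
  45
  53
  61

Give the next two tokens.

First digit goes 1, 2, 3, 4, 5, 6 → 7 → 8 (+1 each step, mod 10).
Second digit — −2 each step, mod 10: 1, 9, 7, 5, 3, 1 → 9 → 7.
So the next two tokens are 79 and 87.

79 then 87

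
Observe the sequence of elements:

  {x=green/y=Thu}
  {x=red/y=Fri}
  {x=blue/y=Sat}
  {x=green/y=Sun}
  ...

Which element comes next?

X: green, red, blue, green → red (repeats green → red → blue).
Y: Thu, Fri, Sat, Sun → Mon (runs through the weekdays Mon→Sun).
So the next element is {x=red/y=Mon}.

{x=red/y=Mon}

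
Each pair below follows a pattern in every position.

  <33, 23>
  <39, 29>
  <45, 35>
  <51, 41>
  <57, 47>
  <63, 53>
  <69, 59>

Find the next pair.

First slot: +6 each step, so 33, 39, 45, 51, 57, 63, 69 → 75.
For the second slot, always 10 less than the first slot: 23, 29, 35, 41, 47, 53, 59 → 65.
Putting it together: <75, 65>.

<75, 65>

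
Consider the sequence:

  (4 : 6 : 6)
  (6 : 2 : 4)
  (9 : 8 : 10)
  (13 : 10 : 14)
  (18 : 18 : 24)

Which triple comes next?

First component: differences are 2, 3, 4, … (increasing by 1 each time), so 4, 6, 9, 13, 18 → 24.
For the second component, each term is the sum of the two before it: 6, 2, 8, 10, 18 → 28.
For the third component, each term is the sum of the two before it: 6, 4, 10, 14, 24 → 38.
Putting it together: (24 : 28 : 38).

(24 : 28 : 38)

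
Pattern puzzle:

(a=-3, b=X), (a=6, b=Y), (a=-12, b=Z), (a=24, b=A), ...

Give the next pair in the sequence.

(a=-48, b=B)

A goes -3, 6, -12, 24 → -48 (×(-2) each step).
B goes X, Y, Z, A → B (letters move forward 1 place in the alphabet, wrapping Z→A).
So the next pair is (a=-48, b=B).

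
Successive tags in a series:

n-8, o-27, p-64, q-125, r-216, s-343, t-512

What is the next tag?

Letter goes n, o, p, q, r, s, t → u (letters move forward 1 place in the alphabet).
Second component: 8, 27, 64, 125, 216, 343, 512 → 729 (perfect cubes: 2³, 3³, 4³, …).
So the next tag is u-729.

u-729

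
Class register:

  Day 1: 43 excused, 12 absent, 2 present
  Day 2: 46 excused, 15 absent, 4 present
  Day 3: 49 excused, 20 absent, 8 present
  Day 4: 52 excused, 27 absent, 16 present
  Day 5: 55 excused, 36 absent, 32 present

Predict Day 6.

For the excused, +3 each step: 43, 46, 49, 52, 55 → 58.
For the absent, differences are 3, 5, 7, … (increasing by 2 each time): 12, 15, 20, 27, 36 → 47.
Present: ×2 each step, so 2, 4, 8, 16, 32 → 64.
Combining the parts gives 58 excused, 47 absent, 64 present.

58 excused, 47 absent, 64 present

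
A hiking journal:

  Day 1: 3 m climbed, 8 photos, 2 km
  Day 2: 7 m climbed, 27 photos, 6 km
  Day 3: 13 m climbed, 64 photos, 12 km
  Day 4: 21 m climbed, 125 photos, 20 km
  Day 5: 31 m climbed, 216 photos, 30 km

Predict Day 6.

M climbed — differences are 4, 6, 8, … (increasing by 2 each time): 3, 7, 13, 21, 31 → 43.
Photos — perfect cubes: 2³, 3³, 4³, …: 8, 27, 64, 125, 216 → 343.
Km — always 1 less than the m climbed: 2, 6, 12, 20, 30 → 42.
So the next line is 43 m climbed, 343 photos, 42 km.

43 m climbed, 343 photos, 42 km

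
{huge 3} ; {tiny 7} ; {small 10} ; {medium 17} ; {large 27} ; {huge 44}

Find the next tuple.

For the size, repeats huge → tiny → small → medium → large: huge, tiny, small, medium, large, huge → tiny.
Second coordinate: each term is the sum of the two before it; 3, 7, 10, 17, 27, 44 → 71.
Combining the parts gives {tiny 71}.

{tiny 71}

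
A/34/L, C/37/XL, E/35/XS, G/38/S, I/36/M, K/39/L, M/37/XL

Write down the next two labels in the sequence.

Letter: letters move forward 2 places in the alphabet; A, C, E, G, I, K, M → O → Q.
Second component: 34, 37, 35, 38, 36, 39, 37 → 40 → 38 (alternating steps +3, −2, +3, −2, …).
For the size, repeats L → XL → XS → S → M: L, XL, XS, S, M, L, XL → XS → S.
Putting the parts together: O/40/XS and then Q/38/S.

O/40/XS then Q/38/S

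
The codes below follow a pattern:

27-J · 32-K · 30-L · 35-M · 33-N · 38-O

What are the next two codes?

First component: 27, 32, 30, 35, 33, 38 → 36 → 41 (alternating steps +5, −2, +5, −2, …).
Letter: letters move forward 1 place in the alphabet; J, K, L, M, N, O → P → Q.
So the next two codes are 36-P and 41-Q.

36-P, 41-Q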